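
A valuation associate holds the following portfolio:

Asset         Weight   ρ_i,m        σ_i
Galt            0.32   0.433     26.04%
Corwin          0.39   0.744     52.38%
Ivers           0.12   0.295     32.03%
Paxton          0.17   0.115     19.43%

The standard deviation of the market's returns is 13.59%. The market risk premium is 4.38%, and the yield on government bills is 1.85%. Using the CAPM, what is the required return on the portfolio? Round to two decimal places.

β_Galt = 0.433 × 26.04% / 13.59% = 0.8297
β_Corwin = 0.744 × 52.38% / 13.59% = 2.8676
β_Ivers = 0.295 × 32.03% / 13.59% = 0.6953
β_Paxton = 0.115 × 19.43% / 13.59% = 0.1644
β_P = Σ w_i β_i = 0.32×0.8297 + 0.39×2.8676 + 0.12×0.6953 + 0.17×0.1644 = 1.4953
E(R_P) = R_f + β_P × MRP = 1.85% + 1.4953 × 4.38% = 8.40%

8.40%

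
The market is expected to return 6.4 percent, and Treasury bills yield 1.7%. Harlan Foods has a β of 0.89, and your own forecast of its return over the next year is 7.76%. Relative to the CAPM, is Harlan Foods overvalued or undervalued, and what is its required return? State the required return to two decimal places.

MRP = 6.4% − 1.7% = 4.70%
Required return = R_f + β·MRP = 1.7% + 0.89 × 4.7% = 5.88%
Forecast 7.76% > required 5.88% → the stock plots above the SML → undervalued.

Undervalued; required return 5.88%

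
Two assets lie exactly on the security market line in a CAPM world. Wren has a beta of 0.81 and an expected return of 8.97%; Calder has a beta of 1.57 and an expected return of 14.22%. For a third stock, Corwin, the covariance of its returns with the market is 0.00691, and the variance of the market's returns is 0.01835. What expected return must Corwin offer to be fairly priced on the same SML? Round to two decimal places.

MRP = (14.22% − 8.97%) / (1.57 − 0.81) = 6.9079%
R_f = 8.97% − 0.81 × 6.9079% = 3.3746%
β_Corwin = Cov / Var(R_m) = 0.00691 / 0.01835 = 0.3766
E(R_Corwin) = R_f + β × MRP = 3.3746% + 0.3766 × 6.9079% = 5.98%

5.98%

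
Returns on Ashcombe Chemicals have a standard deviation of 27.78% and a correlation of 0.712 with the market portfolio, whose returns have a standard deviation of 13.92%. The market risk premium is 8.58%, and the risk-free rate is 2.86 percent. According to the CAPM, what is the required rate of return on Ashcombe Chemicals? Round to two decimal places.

β = ρ × σ_i / σ_m = 0.712 × 27.78% / 13.92% = 1.4209
E(R) = 2.86% + 1.4209 × 8.58% = 15.05%

15.05%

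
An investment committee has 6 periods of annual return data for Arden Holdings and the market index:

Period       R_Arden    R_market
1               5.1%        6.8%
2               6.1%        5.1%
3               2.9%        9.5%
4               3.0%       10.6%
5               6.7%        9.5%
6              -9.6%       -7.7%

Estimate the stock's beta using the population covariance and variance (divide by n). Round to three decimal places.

0.781

Mean R_i = (5.1 + 6.1 + 2.9 + 3.0 + 6.7 − 9.6) / 6 = 2.3667%
Mean R_m = (6.8 + 5.1 + 9.5 + 10.6 + 9.5 − 7.7) / 6 = 5.6333%
Σ(R_i − R̄_i)(R_m − R̄_m) = 182.7167  ⇒  Cov = 182.7167 / 6 = 30.4528
Σ(R_m − R̄_m)² = 233.9933  ⇒  Var(R_m) = 233.9933 / 6 = 38.9989
β = Cov / Var(R_m) = 30.4528 / 38.9989 = 0.7809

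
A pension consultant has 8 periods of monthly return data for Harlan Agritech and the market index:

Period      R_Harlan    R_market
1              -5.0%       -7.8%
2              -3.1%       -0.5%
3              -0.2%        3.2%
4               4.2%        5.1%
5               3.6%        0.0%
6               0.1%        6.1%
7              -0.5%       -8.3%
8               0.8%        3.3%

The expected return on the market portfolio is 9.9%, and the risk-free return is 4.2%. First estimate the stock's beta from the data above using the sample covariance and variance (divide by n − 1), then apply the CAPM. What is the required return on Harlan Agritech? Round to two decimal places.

Mean R_i = (-5.0 − 3.1 − 0.2 + 4.2 + 3.6 + 0.1 − 0.5 + 0.8) / 8 = -0.0125%
Mean R_m = (-7.8 − 0.5 + 3.2 + 5.1 + 0.0 + 6.1 − 8.3 + 3.3) / 8 = 0.1375%
Σ(R_i − R̄_i)(R_m − R̄_m) = 68.7438  ⇒  Cov = 68.7438 / 7 = 9.8205
Σ(R_m − R̄_m)² = 214.1788  ⇒  Var(R_m) = 214.1788 / 7 = 30.5970
β = Cov / Var(R_m) = 9.8205 / 30.5970 = 0.3210
MRP = 9.9% − 4.2% = 5.70%
E(R) = R_f + β × MRP = 4.2% + 0.3210 × 5.7% = 6.03%

6.03%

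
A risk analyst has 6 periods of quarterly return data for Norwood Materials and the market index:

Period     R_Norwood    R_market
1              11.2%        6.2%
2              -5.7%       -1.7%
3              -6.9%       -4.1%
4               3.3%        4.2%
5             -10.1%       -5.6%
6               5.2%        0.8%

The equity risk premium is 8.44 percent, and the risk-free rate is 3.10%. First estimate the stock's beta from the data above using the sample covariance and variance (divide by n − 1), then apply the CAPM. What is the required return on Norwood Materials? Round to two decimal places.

17.35%

Mean R_i = (11.2 − 5.7 − 6.9 + 3.3 − 10.1 + 5.2) / 6 = -0.5000%
Mean R_m = (6.2 − 1.7 − 4.1 + 4.2 − 5.6 + 0.8) / 6 = -0.0333%
Σ(R_i − R̄_i)(R_m − R̄_m) = 181.9000  ⇒  Cov = 181.9000 / 5 = 36.3800
Σ(R_m − R̄_m)² = 107.7733  ⇒  Var(R_m) = 107.7733 / 5 = 21.5547
β = Cov / Var(R_m) = 36.3800 / 21.5547 = 1.6878
E(R) = R_f + β × MRP = 3.10% + 1.6878 × 8.44% = 17.35%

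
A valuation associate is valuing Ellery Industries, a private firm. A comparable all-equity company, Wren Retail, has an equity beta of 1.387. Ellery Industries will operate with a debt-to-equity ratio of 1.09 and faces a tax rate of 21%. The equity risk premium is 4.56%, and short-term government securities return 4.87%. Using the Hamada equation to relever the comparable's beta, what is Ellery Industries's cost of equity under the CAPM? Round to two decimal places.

β_L = β_U × [1 + (1 − t)(D/E)] = 1.387 × [1 + (1 − 0.21) × 1.09]
    = 1.387 × [1 + 0.79 × 1.09] = 1.387 × 1.8611 = 2.5813
E(R) = R_f + β_L × MRP = 4.87% + 2.5813 × 4.56% = 16.64%

16.64%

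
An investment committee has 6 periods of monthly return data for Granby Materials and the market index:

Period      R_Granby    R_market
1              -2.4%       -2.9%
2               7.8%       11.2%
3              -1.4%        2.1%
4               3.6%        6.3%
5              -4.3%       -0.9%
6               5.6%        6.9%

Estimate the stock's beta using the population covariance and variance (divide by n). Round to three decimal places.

Mean R_i = (-2.4 + 7.8 − 1.4 + 3.6 − 4.3 + 5.6) / 6 = 1.4833%
Mean R_m = (-2.9 + 11.2 + 2.1 + 6.3 − 0.9 + 6.9) / 6 = 3.7833%
Σ(R_i − R̄_i)(R_m − R̄_m) = 122.8983  ⇒  Cov = 122.8983 / 6 = 20.4831
Σ(R_m − R̄_m)² = 140.4883  ⇒  Var(R_m) = 140.4883 / 6 = 23.4147
β = Cov / Var(R_m) = 20.4831 / 23.4147 = 0.8748

0.875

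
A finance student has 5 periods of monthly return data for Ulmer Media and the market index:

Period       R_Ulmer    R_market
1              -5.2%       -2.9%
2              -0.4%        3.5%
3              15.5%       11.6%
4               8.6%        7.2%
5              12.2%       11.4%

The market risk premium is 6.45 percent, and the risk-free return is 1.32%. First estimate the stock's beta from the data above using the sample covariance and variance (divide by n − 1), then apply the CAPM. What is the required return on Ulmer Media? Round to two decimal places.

Mean R_i = (-5.2 − 0.4 + 15.5 + 8.6 + 12.2) / 5 = 6.1400%
Mean R_m = (-2.9 + 3.5 + 11.6 + 7.2 + 11.4) / 5 = 6.1600%
Σ(R_i − R̄_i)(R_m − R̄_m) = 205.3680  ⇒  Cov = 205.3680 / 4 = 51.3420
Σ(R_m − R̄_m)² = 147.2920  ⇒  Var(R_m) = 147.2920 / 4 = 36.8230
β = Cov / Var(R_m) = 51.3420 / 36.8230 = 1.3943
E(R) = R_f + β × MRP = 1.32% + 1.3943 × 6.45% = 10.31%

10.31%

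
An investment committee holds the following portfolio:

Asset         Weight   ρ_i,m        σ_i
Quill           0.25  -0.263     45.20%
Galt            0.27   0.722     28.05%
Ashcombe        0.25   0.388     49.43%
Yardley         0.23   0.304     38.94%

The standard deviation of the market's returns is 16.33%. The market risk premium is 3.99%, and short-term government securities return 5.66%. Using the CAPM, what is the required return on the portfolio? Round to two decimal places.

8.11%

β_Quill = -0.263 × 45.20% / 16.33% = -0.7280
β_Galt = 0.722 × 28.05% / 16.33% = 1.2402
β_Ashcombe = 0.388 × 49.43% / 16.33% = 1.1745
β_Yardley = 0.304 × 38.94% / 16.33% = 0.7249
β_P = Σ w_i β_i = 0.25×-0.7280 + 0.27×1.2402 + 0.25×1.1745 + 0.23×0.7249 = 0.6132
E(R_P) = R_f + β_P × MRP = 5.66% + 0.6132 × 3.99% = 8.11%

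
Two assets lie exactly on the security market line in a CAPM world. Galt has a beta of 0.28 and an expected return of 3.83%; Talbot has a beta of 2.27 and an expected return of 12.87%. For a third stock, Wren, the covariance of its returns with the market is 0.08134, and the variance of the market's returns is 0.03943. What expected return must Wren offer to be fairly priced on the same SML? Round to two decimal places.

11.93%

MRP = (12.87% − 3.83%) / (2.27 − 0.28) = 4.5427%
R_f = 3.83% − 0.28 × 4.5427% = 2.5580%
β_Wren = Cov / Var(R_m) = 0.08134 / 0.03943 = 2.0629
E(R_Wren) = R_f + β × MRP = 2.5580% + 2.0629 × 4.5427% = 11.93%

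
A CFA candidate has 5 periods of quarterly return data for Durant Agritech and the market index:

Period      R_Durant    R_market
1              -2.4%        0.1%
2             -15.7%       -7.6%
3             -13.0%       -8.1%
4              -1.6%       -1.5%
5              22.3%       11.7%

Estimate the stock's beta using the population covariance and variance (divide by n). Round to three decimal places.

1.856

Mean R_i = (-2.4 − 15.7 − 13.0 − 1.6 + 22.3) / 5 = -2.0800%
Mean R_m = (0.1 − 7.6 − 8.1 − 1.5 + 11.7) / 5 = -1.0800%
Σ(R_i − R̄_i)(R_m − R̄_m) = 476.4580  ⇒  Cov = 476.4580 / 5 = 95.2916
Σ(R_m − R̄_m)² = 256.6880  ⇒  Var(R_m) = 256.6880 / 5 = 51.3376
β = Cov / Var(R_m) = 95.2916 / 51.3376 = 1.8562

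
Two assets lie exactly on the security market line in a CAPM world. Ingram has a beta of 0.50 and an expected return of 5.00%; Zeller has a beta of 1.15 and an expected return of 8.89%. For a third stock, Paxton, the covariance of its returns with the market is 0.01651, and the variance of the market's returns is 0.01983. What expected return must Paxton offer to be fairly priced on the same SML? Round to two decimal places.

MRP = (8.89% − 5.00%) / (1.15 − 0.50) = 5.9846%
R_f = 5.00% − 0.50 × 5.9846% = 2.0077%
β_Paxton = Cov / Var(R_m) = 0.01651 / 0.01983 = 0.8326
E(R_Paxton) = R_f + β × MRP = 2.0077% + 0.8326 × 5.9846% = 6.99%

6.99%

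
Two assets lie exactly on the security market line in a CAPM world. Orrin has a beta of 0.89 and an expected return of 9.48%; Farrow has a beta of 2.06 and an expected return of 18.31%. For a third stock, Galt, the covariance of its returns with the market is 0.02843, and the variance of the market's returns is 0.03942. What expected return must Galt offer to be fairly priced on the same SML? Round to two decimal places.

8.21%

MRP = (18.31% − 9.48%) / (2.06 − 0.89) = 7.5470%
R_f = 9.48% − 0.89 × 7.5470% = 2.7632%
β_Galt = Cov / Var(R_m) = 0.02843 / 0.03942 = 0.7212
E(R_Galt) = R_f + β × MRP = 2.7632% + 0.7212 × 7.5470% = 8.21%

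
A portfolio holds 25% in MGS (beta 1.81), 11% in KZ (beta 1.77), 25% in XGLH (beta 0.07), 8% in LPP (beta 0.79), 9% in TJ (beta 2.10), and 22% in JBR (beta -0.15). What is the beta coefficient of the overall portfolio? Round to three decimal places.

β_P = Σ w_i β_i = 0.25×1.81 + 0.11×1.77 + 0.25×0.07 + 0.08×0.79 + 0.09×2.10 + 0.22×-0.15 = 0.8839

0.884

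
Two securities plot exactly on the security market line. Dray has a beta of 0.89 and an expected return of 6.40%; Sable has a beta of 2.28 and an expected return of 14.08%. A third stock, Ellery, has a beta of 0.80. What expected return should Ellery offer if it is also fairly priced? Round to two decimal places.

MRP (SML slope) = (14.08% − 6.40%) / (2.28 − 0.89) = 7.68% / 1.39 = 5.5252%
R_f (intercept) = 6.40% − 0.89 × 5.5252% = 1.4826%
E(R_Ellery) = R_f + β × MRP = 1.4826% + 0.80 × 5.5252% = 5.90%

5.90%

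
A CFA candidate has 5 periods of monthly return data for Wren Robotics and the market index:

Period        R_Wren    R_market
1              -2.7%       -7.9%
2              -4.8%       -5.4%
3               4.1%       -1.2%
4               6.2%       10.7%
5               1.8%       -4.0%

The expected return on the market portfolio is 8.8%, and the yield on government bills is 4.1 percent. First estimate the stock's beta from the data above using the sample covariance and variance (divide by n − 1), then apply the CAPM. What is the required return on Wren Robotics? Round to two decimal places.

Mean R_i = (-2.7 − 4.8 + 4.1 + 6.2 + 1.8) / 5 = 0.9200%
Mean R_m = (-7.9 − 5.4 − 1.2 + 10.7 − 4.0) / 5 = -1.5600%
Σ(R_i − R̄_i)(R_m − R̄_m) = 108.6460  ⇒  Cov = 108.6460 / 4 = 27.1615
Σ(R_m − R̄_m)² = 211.3320  ⇒  Var(R_m) = 211.3320 / 4 = 52.8330
β = Cov / Var(R_m) = 27.1615 / 52.8330 = 0.5141
MRP = 8.8% − 4.1% = 4.70%
E(R) = R_f + β × MRP = 4.1% + 0.5141 × 4.7% = 6.52%

6.52%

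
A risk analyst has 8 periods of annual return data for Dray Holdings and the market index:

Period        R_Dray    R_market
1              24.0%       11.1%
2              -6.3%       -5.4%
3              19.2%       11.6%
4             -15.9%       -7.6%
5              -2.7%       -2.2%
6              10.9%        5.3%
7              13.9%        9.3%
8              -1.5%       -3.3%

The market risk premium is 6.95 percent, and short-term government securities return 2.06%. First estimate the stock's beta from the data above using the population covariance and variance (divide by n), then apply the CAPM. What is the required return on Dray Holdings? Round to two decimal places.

14.06%

Mean R_i = (24.0 − 6.3 + 19.2 − 15.9 − 2.7 + 10.9 + 13.9 − 1.5) / 8 = 5.2000%
Mean R_m = (11.1 − 5.4 + 11.6 − 7.6 − 2.2 + 5.3 + 9.3 − 3.3) / 8 = 2.3500%
Σ(R_i − R̄_i)(R_m − R̄_m) = 744.1500  ⇒  Cov = 744.1500 / 8 = 93.0188
Σ(R_m − R̄_m)² = 430.8200  ⇒  Var(R_m) = 430.8200 / 8 = 53.8525
β = Cov / Var(R_m) = 93.0188 / 53.8525 = 1.7273
E(R) = R_f + β × MRP = 2.06% + 1.7273 × 6.95% = 14.06%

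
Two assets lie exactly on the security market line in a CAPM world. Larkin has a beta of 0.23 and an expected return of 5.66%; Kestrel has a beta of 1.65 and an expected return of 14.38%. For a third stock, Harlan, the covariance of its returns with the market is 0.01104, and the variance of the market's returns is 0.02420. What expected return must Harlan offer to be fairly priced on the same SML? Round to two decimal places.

7.05%

MRP = (14.38% − 5.66%) / (1.65 − 0.23) = 6.1408%
R_f = 5.66% − 0.23 × 6.1408% = 4.2476%
β_Harlan = Cov / Var(R_m) = 0.01104 / 0.02420 = 0.4562
E(R_Harlan) = R_f + β × MRP = 4.2476% + 0.4562 × 6.1408% = 7.05%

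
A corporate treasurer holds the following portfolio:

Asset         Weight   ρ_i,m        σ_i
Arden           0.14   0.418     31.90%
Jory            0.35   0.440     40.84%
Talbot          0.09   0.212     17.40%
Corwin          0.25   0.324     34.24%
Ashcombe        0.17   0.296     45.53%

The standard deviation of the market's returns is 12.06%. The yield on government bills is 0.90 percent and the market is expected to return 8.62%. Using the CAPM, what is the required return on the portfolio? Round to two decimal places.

β_Arden = 0.418 × 31.90% / 12.06% = 1.1057
β_Jory = 0.440 × 40.84% / 12.06% = 1.4900
β_Talbot = 0.212 × 17.40% / 12.06% = 0.3059
β_Corwin = 0.324 × 34.24% / 12.06% = 0.9199
β_Ashcombe = 0.296 × 45.53% / 12.06% = 1.1175
β_P = Σ w_i β_i = 0.14×1.1057 + 0.35×1.4900 + 0.09×0.3059 + 0.25×0.9199 + 0.17×1.1175 = 1.1238
MRP = 8.62% − 0.90% = 7.72%
E(R_P) = R_f + β_P × MRP = 0.90% + 1.1238 × 7.72% = 9.58%

9.58%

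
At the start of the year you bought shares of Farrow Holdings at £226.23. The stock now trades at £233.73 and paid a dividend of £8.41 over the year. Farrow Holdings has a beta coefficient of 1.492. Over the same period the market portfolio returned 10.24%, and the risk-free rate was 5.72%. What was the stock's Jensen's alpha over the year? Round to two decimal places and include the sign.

Realised HPR = (P1 + D1 − P0) / P0 = (233.73 + 8.41 − 226.23) / 226.23 = 15.91 / 226.23 = 7.0327%
MRP = 10.24% − 5.72% = 4.52%
CAPM required = R_f + β·MRP = 5.72% + 1.492 × 4.52% = 12.46384%
α = realised − required = 7.0327% − 12.46384% = -5.43%

-5.43%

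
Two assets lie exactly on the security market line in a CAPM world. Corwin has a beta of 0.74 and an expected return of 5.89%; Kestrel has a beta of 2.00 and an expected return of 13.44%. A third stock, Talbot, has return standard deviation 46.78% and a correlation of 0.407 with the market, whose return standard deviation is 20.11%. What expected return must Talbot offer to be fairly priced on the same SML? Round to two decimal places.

MRP = (13.44% − 5.89%) / (2.00 − 0.74) = 5.9921%
R_f = 5.89% − 0.74 × 5.9921% = 1.4558%
β_Talbot = ρ·σ_i/σ_m = 0.407 × 46.78 / 20.11 = 0.9468
E(R_Talbot) = R_f + β × MRP = 1.4558% + 0.9468 × 5.9921% = 7.13%

7.13%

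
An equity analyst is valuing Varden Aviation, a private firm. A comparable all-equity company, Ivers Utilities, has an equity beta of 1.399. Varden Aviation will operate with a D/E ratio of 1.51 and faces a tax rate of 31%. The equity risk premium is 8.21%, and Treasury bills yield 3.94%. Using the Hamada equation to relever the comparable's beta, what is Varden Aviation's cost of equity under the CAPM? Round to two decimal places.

27.39%

β_L = β_U × [1 + (1 − t)(D/E)] = 1.399 × [1 + (1 − 0.31) × 1.51]
    = 1.399 × [1 + 0.69 × 1.51] = 1.399 × 2.0419 = 2.8566
E(R) = R_f + β_L × MRP = 3.94% + 2.8566 × 8.21% = 27.39%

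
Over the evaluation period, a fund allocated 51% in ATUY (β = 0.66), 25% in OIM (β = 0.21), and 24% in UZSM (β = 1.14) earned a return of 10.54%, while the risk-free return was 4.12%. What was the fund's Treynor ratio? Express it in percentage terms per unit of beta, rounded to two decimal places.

9.69%

β_P = 0.51×0.66 + 0.25×0.21 + 0.24×1.14 = 0.6627
Treynor = (R_P − R_f) / β_P = (10.54% − 4.12%) / 0.6627 = 6.42% / 0.6627 = 9.69%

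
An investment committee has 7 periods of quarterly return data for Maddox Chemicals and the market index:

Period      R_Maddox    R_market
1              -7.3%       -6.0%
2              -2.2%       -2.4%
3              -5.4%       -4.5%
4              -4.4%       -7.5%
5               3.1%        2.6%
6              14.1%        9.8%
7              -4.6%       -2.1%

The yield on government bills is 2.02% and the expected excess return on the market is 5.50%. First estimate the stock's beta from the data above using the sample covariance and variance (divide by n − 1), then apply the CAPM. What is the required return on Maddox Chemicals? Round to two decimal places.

Mean R_i = (-7.3 − 2.2 − 5.4 − 4.4 + 3.1 + 14.1 − 4.6) / 7 = -0.9571%
Mean R_m = (-6.0 − 2.4 − 4.5 − 7.5 + 2.6 + 9.8 − 2.1) / 7 = -1.4429%
Σ(R_i − R̄_i)(R_m − R̄_m) = 252.6129  ⇒  Cov = 252.6129 / 6 = 42.1022
Σ(R_m − R̄_m)² = 210.8971  ⇒  Var(R_m) = 210.8971 / 6 = 35.1495
β = Cov / Var(R_m) = 42.1022 / 35.1495 = 1.1978
E(R) = R_f + β × MRP = 2.02% + 1.1978 × 5.50% = 8.61%

8.61%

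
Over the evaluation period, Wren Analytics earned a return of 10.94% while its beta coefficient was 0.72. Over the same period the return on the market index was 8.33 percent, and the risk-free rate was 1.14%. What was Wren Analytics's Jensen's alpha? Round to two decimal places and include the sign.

+4.62%

Market excess return = 8.33% − 1.14% = 7.19%
CAPM benchmark = R_f + β(R_m − R_f) = 1.14% + 0.72 × 7.19% = 6.3168%
α = actual − benchmark = 10.94% − 6.3168% = +4.62%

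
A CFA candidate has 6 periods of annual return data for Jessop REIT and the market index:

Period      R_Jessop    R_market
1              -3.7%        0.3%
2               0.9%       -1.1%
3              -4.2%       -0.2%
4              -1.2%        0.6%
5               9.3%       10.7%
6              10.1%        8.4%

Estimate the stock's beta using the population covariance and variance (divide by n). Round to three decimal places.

Mean R_i = (-3.7 + 0.9 − 4.2 − 1.2 + 9.3 + 10.1) / 6 = 1.8667%
Mean R_m = (0.3 − 1.1 − 0.2 + 0.6 + 10.7 + 8.4) / 6 = 3.1167%
Σ(R_i − R̄_i)(R_m − R̄_m) = 147.4633  ⇒  Cov = 147.4633 / 6 = 24.5772
Σ(R_m − R̄_m)² = 128.4683  ⇒  Var(R_m) = 128.4683 / 6 = 21.4114
β = Cov / Var(R_m) = 24.5772 / 21.4114 = 1.1479

1.148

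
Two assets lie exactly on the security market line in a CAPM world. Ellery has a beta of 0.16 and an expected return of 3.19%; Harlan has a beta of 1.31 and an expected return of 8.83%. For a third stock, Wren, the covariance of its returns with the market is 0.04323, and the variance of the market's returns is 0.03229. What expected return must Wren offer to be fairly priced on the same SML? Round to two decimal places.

8.97%

MRP = (8.83% − 3.19%) / (1.31 − 0.16) = 4.9043%
R_f = 3.19% − 0.16 × 4.9043% = 2.4053%
β_Wren = Cov / Var(R_m) = 0.04323 / 0.03229 = 1.3388
E(R_Wren) = R_f + β × MRP = 2.4053% + 1.3388 × 4.9043% = 8.97%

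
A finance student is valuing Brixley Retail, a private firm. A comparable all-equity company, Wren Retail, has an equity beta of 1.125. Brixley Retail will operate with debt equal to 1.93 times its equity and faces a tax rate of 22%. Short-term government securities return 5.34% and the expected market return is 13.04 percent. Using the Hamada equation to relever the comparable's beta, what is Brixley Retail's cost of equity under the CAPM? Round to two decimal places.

β_L = β_U × [1 + (1 − t)(D/E)] = 1.125 × [1 + (1 − 0.22) × 1.93]
    = 1.125 × [1 + 0.78 × 1.93] = 1.125 × 2.5054 = 2.8186
MRP = 13.04% − 5.34% = 7.70%
E(R) = R_f + β_L × MRP = 5.34% + 2.8186 × 7.70% = 27.04%

27.04%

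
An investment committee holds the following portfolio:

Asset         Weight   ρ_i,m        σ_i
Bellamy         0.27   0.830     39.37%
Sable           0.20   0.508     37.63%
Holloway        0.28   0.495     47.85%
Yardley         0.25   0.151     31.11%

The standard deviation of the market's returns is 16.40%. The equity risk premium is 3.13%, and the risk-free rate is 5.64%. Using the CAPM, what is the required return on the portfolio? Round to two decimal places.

β_Bellamy = 0.830 × 39.37% / 16.40% = 1.9925
β_Sable = 0.508 × 37.63% / 16.40% = 1.1656
β_Holloway = 0.495 × 47.85% / 16.40% = 1.4443
β_Yardley = 0.151 × 31.11% / 16.40% = 0.2864
β_P = Σ w_i β_i = 0.27×1.9925 + 0.20×1.1656 + 0.28×1.4443 + 0.25×0.2864 = 1.2471
E(R_P) = R_f + β_P × MRP = 5.64% + 1.2471 × 3.13% = 9.54%

9.54%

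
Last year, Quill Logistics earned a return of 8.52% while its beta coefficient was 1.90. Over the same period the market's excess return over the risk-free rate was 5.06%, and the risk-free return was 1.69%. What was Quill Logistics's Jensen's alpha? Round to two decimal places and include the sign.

-2.78%

CAPM benchmark = R_f + β(R_m − R_f) = 1.69% + 1.90 × 5.06% = 11.3040%
α = actual − benchmark = 8.52% − 11.3040% = -2.78%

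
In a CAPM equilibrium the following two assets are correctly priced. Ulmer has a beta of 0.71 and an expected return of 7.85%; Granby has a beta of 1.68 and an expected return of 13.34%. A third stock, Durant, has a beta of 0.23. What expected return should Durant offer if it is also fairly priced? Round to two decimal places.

MRP (SML slope) = (13.34% − 7.85%) / (1.68 − 0.71) = 5.49% / 0.97 = 5.6598%
R_f (intercept) = 7.85% − 0.71 × 5.6598% = 3.8315%
E(R_Durant) = R_f + β × MRP = 3.8315% + 0.23 × 5.6598% = 5.13%

5.13%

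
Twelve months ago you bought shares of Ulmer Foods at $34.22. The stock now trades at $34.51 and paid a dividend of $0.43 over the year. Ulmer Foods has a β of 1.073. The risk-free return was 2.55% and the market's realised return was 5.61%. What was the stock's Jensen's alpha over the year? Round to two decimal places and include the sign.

Realised HPR = (P1 + D1 − P0) / P0 = (34.51 + 0.43 − 34.22) / 34.22 = 0.72 / 34.22 = 2.1040%
MRP = 5.61% − 2.55% = 3.06%
CAPM required = R_f + β·MRP = 2.55% + 1.073 × 3.06% = 5.83338%
α = realised − required = 2.1040% − 5.83338% = -3.73%

-3.73%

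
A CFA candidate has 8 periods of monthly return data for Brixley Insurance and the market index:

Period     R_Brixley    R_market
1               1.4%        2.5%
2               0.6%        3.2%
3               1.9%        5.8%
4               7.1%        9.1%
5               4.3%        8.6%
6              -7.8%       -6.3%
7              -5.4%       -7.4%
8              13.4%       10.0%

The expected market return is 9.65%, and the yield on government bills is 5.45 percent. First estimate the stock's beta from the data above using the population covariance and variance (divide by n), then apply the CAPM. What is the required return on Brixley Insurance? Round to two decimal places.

Mean R_i = (1.4 + 0.6 + 1.9 + 7.1 + 4.3 − 7.8 − 5.4 + 13.4) / 8 = 1.9375%
Mean R_m = (2.5 + 3.2 + 5.8 + 9.1 + 8.6 − 6.3 − 7.4 + 10.0) / 8 = 3.1875%
Σ(R_i − R̄_i)(R_m − R̄_m) = 291.7238  ⇒  Cov = 291.7238 / 8 = 36.4655
Σ(R_m − R̄_m)² = 320.0688  ⇒  Var(R_m) = 320.0688 / 8 = 40.0086
β = Cov / Var(R_m) = 36.4655 / 40.0086 = 0.9114
MRP = 9.65% − 5.45% = 4.20%
E(R) = R_f + β × MRP = 5.45% + 0.9114 × 4.20% = 9.28%

9.28%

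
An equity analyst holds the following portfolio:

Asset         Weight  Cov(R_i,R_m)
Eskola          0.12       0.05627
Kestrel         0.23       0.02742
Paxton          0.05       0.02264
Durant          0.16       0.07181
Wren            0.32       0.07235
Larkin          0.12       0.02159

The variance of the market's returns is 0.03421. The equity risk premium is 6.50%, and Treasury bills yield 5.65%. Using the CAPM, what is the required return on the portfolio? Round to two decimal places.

β_Eskola = 0.05627 / 0.03421 = 1.6448
β_Kestrel = 0.02742 / 0.03421 = 0.8015
β_Paxton = 0.02264 / 0.03421 = 0.6618
β_Durant = 0.07181 / 0.03421 = 2.0991
β_Wren = 0.07235 / 0.03421 = 2.1149
β_Larkin = 0.02159 / 0.03421 = 0.6311
β_P = Σ w_i β_i = 0.12×1.6448 + 0.23×0.8015 + 0.05×0.6618 + 0.16×2.0991 + 0.32×2.1149 + 0.12×0.6311 = 1.5032
E(R_P) = R_f + β_P × MRP = 5.65% + 1.5032 × 6.50% = 15.42%

15.42%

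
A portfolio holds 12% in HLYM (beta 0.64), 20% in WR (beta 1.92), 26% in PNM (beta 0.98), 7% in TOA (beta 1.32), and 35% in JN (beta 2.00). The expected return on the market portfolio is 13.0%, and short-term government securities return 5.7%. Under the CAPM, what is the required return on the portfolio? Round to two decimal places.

β_P = Σ w_i β_i = 0.12×0.64 + 0.20×1.92 + 0.26×0.98 + 0.07×1.32 + 0.35×2.00 = 1.5080
MRP = 13.0% − 5.7% = 7.30%
E(R_P) = R_f + β_P × MRP = 5.7% + 1.5080 × 7.3% = 16.71%

16.71%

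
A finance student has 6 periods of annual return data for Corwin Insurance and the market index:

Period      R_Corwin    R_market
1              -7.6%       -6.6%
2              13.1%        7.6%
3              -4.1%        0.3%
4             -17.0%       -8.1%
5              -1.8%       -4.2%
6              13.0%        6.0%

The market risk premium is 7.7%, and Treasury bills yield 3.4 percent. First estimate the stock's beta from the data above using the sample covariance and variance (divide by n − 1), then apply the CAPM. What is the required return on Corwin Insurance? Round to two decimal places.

Mean R_i = (-7.6 + 13.1 − 4.1 − 17.0 − 1.8 + 13.0) / 6 = -0.7333%
Mean R_m = (-6.6 + 7.6 + 0.3 − 8.1 − 4.2 + 6.0) / 6 = -0.8333%
Σ(R_i − R̄_i)(R_m − R̄_m) = 368.0833  ⇒  Cov = 368.0833 / 5 = 73.6167
Σ(R_m − R̄_m)² = 216.4933  ⇒  Var(R_m) = 216.4933 / 5 = 43.2987
β = Cov / Var(R_m) = 73.6167 / 43.2987 = 1.7002
E(R) = R_f + β × MRP = 3.4% + 1.7002 × 7.7% = 16.49%

16.49%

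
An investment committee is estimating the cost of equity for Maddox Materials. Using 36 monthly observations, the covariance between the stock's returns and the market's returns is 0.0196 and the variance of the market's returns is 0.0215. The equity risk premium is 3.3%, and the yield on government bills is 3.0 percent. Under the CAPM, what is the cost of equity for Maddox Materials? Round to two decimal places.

β = Cov(R_i, R_m) / Var(R_m) = 0.0196 / 0.0215 = 0.9116
E(R) = R_f + β × MRP = 3.0% + 0.9116 × 3.3% = 6.01%

6.01%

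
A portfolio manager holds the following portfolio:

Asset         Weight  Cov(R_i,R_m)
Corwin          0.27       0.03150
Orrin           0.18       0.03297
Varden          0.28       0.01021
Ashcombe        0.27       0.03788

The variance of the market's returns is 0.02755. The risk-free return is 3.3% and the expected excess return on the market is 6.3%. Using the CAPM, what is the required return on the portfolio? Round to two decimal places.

9.59%

β_Corwin = 0.03150 / 0.02755 = 1.1434
β_Orrin = 0.03297 / 0.02755 = 1.1967
β_Varden = 0.01021 / 0.02755 = 0.3706
β_Ashcombe = 0.03788 / 0.02755 = 1.3750
β_P = Σ w_i β_i = 0.27×1.1434 + 0.18×1.1967 + 0.28×0.3706 + 0.27×1.3750 = 0.9991
E(R_P) = R_f + β_P × MRP = 3.3% + 0.9991 × 6.3% = 9.59%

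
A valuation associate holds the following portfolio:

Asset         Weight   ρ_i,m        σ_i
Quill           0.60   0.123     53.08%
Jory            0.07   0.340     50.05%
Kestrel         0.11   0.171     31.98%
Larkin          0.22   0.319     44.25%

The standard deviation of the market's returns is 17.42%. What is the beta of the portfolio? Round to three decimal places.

β_Quill = 0.123 × 53.08% / 17.42% = 0.3748
β_Jory = 0.340 × 50.05% / 17.42% = 0.9769
β_Kestrel = 0.171 × 31.98% / 17.42% = 0.3139
β_Larkin = 0.319 × 44.25% / 17.42% = 0.8103
β_P = Σ w_i β_i = 0.60×0.3748 + 0.07×0.9769 + 0.11×0.3139 + 0.22×0.8103 = 0.5061

0.506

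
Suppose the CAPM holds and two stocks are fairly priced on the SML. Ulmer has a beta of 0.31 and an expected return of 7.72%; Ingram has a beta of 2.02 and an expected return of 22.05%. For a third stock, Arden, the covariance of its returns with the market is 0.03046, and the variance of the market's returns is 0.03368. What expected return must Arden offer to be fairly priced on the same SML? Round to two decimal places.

12.70%

MRP = (22.05% − 7.72%) / (2.02 − 0.31) = 8.3801%
R_f = 7.72% − 0.31 × 8.3801% = 5.1222%
β_Arden = Cov / Var(R_m) = 0.03046 / 0.03368 = 0.9044
E(R_Arden) = R_f + β × MRP = 5.1222% + 0.9044 × 8.3801% = 12.70%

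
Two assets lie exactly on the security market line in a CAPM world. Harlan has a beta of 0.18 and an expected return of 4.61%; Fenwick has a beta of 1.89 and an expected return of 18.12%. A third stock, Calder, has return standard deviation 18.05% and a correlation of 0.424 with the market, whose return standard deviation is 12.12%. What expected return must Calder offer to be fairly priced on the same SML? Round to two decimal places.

MRP = (18.12% − 4.61%) / (1.89 − 0.18) = 7.9006%
R_f = 4.61% − 0.18 × 7.9006% = 3.1879%
β_Calder = ρ·σ_i/σ_m = 0.424 × 18.05 / 12.12 = 0.6315
E(R_Calder) = R_f + β × MRP = 3.1879% + 0.6315 × 7.9006% = 8.18%

8.18%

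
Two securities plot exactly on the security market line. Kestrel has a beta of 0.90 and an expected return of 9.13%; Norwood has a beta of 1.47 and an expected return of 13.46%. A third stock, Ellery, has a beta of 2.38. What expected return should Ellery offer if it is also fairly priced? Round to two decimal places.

20.37%

MRP (SML slope) = (13.46% − 9.13%) / (1.47 − 0.90) = 4.33% / 0.57 = 7.5965%
R_f (intercept) = 9.13% − 0.90 × 7.5965% = 2.2932%
E(R_Ellery) = R_f + β × MRP = 2.2932% + 2.38 × 7.5965% = 20.37%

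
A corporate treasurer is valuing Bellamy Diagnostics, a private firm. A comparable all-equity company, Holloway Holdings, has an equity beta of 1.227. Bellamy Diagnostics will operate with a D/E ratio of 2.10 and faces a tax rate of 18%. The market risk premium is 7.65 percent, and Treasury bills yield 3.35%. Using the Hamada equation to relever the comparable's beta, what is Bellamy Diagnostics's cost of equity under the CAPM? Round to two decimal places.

β_L = β_U × [1 + (1 − t)(D/E)] = 1.227 × [1 + (1 − 0.18) × 2.10]
    = 1.227 × [1 + 0.82 × 2.10] = 1.227 × 2.7220 = 3.3399
E(R) = R_f + β_L × MRP = 3.35% + 3.3399 × 7.65% = 28.90%

28.90%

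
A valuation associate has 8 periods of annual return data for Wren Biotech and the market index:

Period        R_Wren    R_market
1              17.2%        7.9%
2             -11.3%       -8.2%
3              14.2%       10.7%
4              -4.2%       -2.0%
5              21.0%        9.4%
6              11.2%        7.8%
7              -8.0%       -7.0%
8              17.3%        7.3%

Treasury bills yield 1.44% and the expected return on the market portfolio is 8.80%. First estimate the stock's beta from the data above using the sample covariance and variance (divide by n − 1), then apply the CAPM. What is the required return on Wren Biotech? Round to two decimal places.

Mean R_i = (17.2 − 11.3 + 14.2 − 4.2 + 21.0 + 11.2 − 8.0 + 17.3) / 8 = 7.1750%
Mean R_m = (7.9 − 8.2 + 10.7 − 2.0 + 9.4 + 7.8 − 7.0 + 7.3) / 8 = 3.2375%
Σ(R_i − R̄_i)(R_m − R̄_m) = 670.0975  ⇒  Cov = 670.0975 / 7 = 95.7282
Σ(R_m − R̄_m)² = 415.7788  ⇒  Var(R_m) = 415.7788 / 7 = 59.3970
β = Cov / Var(R_m) = 95.7282 / 59.3970 = 1.6117
MRP = 8.80% − 1.44% = 7.36%
E(R) = R_f + β × MRP = 1.44% + 1.6117 × 7.36% = 13.30%

13.30%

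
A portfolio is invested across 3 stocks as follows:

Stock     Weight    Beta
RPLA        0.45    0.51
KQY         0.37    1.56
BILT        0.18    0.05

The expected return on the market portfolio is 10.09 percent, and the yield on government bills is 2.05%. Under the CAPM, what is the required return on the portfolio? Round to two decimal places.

8.61%

β_P = Σ w_i β_i = 0.45×0.51 + 0.37×1.56 + 0.18×0.05 = 0.8157
MRP = 10.09% − 2.05% = 8.04%
E(R_P) = R_f + β_P × MRP = 2.05% + 0.8157 × 8.04% = 8.61%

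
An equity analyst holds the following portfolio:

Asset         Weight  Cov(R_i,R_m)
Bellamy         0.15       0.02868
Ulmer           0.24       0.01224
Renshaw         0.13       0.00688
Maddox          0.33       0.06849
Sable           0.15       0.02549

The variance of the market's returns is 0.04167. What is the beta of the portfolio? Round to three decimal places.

β_Bellamy = 0.02868 / 0.04167 = 0.6883
β_Ulmer = 0.01224 / 0.04167 = 0.2937
β_Renshaw = 0.00688 / 0.04167 = 0.1651
β_Maddox = 0.06849 / 0.04167 = 1.6436
β_Sable = 0.02549 / 0.04167 = 0.6117
β_P = Σ w_i β_i = 0.15×0.6883 + 0.24×0.2937 + 0.13×0.1651 + 0.33×1.6436 + 0.15×0.6117 = 0.8293

0.829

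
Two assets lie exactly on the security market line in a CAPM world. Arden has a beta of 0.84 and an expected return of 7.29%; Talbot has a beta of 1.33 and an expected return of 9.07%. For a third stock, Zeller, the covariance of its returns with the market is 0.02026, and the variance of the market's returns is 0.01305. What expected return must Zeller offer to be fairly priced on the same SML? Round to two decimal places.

9.88%

MRP = (9.07% − 7.29%) / (1.33 − 0.84) = 3.6327%
R_f = 7.29% − 0.84 × 3.6327% = 4.2385%
β_Zeller = Cov / Var(R_m) = 0.02026 / 0.01305 = 1.5525
E(R_Zeller) = R_f + β × MRP = 4.2385% + 1.5525 × 3.6327% = 9.88%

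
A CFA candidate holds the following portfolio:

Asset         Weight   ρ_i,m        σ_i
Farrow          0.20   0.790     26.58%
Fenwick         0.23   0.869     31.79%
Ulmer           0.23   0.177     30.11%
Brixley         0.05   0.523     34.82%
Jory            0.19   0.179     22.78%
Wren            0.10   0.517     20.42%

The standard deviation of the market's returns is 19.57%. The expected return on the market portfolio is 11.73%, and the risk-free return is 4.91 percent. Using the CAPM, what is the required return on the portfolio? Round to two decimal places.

9.97%

β_Farrow = 0.790 × 26.58% / 19.57% = 1.0730
β_Fenwick = 0.869 × 31.79% / 19.57% = 1.4116
β_Ulmer = 0.177 × 30.11% / 19.57% = 0.2723
β_Brixley = 0.523 × 34.82% / 19.57% = 0.9305
β_Jory = 0.179 × 22.78% / 19.57% = 0.2084
β_Wren = 0.517 × 20.42% / 19.57% = 0.5395
β_P = Σ w_i β_i = 0.20×1.0730 + 0.23×1.4116 + 0.23×0.2723 + 0.05×0.9305 + 0.19×0.2084 + 0.10×0.5395 = 0.7420
MRP = 11.73% − 4.91% = 6.82%
E(R_P) = R_f + β_P × MRP = 4.91% + 0.7420 × 6.82% = 9.97%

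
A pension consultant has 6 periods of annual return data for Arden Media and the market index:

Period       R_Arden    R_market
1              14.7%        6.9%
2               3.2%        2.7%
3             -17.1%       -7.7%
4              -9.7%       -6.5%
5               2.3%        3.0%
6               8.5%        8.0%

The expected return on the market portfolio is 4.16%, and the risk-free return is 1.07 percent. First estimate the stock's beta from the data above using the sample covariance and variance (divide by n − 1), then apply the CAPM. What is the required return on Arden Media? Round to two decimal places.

6.31%

Mean R_i = (14.7 + 3.2 − 17.1 − 9.7 + 2.3 + 8.5) / 6 = 0.3167%
Mean R_m = (6.9 + 2.7 − 7.7 − 6.5 + 3.0 + 8.0) / 6 = 1.0667%
Σ(R_i − R̄_i)(R_m − R̄_m) = 377.6633  ⇒  Cov = 377.6633 / 5 = 75.5327
Σ(R_m − R̄_m)² = 222.6133  ⇒  Var(R_m) = 222.6133 / 5 = 44.5227
β = Cov / Var(R_m) = 75.5327 / 44.5227 = 1.6965
MRP = 4.16% − 1.07% = 3.09%
E(R) = R_f + β × MRP = 1.07% + 1.6965 × 3.09% = 6.31%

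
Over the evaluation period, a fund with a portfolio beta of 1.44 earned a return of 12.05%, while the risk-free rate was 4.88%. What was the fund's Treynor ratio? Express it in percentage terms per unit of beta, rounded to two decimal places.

4.98%

Treynor = (R_P − R_f) / β_P = (12.05% − 4.88%) / 1.4400 = 7.17% / 1.4400 = 4.98%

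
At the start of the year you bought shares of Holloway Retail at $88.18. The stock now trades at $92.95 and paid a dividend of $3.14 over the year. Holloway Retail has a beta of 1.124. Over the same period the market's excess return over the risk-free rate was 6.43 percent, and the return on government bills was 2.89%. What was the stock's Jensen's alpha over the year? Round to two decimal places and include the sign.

-1.15%

Realised HPR = (P1 + D1 − P0) / P0 = (92.95 + 3.14 − 88.18) / 88.18 = 7.91 / 88.18 = 8.9703%
CAPM required = R_f + β·MRP = 2.89% + 1.124 × 6.43% = 10.11732%
α = realised − required = 8.9703% − 10.11732% = -1.15%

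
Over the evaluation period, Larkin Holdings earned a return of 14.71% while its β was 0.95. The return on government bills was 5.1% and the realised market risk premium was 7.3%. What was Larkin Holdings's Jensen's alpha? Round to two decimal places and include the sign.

+2.68%

CAPM benchmark = R_f + β(R_m − R_f) = 5.1% + 0.95 × 7.3% = 12.0350%
α = actual − benchmark = 14.71% − 12.0350% = +2.68%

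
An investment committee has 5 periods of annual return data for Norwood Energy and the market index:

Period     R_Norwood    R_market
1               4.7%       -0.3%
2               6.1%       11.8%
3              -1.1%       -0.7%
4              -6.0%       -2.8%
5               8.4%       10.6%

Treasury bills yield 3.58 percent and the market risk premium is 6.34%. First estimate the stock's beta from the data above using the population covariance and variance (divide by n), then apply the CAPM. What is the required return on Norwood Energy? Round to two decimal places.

Mean R_i = (4.7 + 6.1 − 1.1 − 6.0 + 8.4) / 5 = 2.4200%
Mean R_m = (-0.3 + 11.8 − 0.7 − 2.8 + 10.6) / 5 = 3.7200%
Σ(R_i − R̄_i)(R_m − R̄_m) = 132.1680  ⇒  Cov = 132.1680 / 5 = 26.4336
Σ(R_m − R̄_m)² = 190.8280  ⇒  Var(R_m) = 190.8280 / 5 = 38.1656
β = Cov / Var(R_m) = 26.4336 / 38.1656 = 0.6926
E(R) = R_f + β × MRP = 3.58% + 0.6926 × 6.34% = 7.97%

7.97%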